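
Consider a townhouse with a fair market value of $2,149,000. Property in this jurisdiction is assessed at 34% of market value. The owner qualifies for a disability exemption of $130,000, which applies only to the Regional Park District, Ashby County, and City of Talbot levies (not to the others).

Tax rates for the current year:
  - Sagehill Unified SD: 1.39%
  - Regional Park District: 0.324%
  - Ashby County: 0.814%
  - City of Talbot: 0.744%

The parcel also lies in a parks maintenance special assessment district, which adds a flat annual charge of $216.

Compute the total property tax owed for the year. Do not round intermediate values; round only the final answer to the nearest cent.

Assessed value = $2,149,000 × 0.34 = $730,660
Sagehill Unified SD: $730,660 × 0.0139 = $10,156.174
Regional Park District: ($730,660 − $130,000) × 0.00324 = $600,660 × 0.00324 = $1,946.1384
Ashby County: ($730,660 − $130,000) × 0.00814 = $600,660 × 0.00814 = $4,889.3724
City of Talbot: ($730,660 − $130,000) × 0.00744 = $600,660 × 0.00744 = $4,468.9104
Levies subtotal = $21,460.5952
Total = $21,460.5952 + $216 = $21,676.5952

$21,676.60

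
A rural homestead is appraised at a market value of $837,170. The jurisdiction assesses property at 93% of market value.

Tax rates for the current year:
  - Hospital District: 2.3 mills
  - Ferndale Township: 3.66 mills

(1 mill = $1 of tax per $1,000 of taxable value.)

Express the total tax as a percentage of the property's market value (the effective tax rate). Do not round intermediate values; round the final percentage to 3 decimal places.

Assessed value = $837,170 × 0.93 = $778,568.1
Hospital District: $778,568.1 × 0.0023 = $1,790.70663
Ferndale Township: $778,568.1 × 0.00366 = $2,849.559246
Total tax = $4,640.265876
Effective rate = $4,640.265876 ÷ $837,170 = 0.554% of market value

0.554%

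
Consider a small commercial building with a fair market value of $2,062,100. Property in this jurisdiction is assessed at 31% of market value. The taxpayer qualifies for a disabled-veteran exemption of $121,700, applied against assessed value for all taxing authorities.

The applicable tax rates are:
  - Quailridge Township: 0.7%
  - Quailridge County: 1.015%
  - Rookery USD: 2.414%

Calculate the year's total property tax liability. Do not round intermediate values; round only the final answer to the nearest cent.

Assessed value = $2,062,100 × 0.31 = $639,251
Taxable value = $639,251 − $121,700 = $517,551
Quailridge Township: $517,551 × 0.007 = $3,622.857
Quailridge County: $517,551 × 0.01015 = $5,253.14265
Rookery USD: $517,551 × 0.02414 = $12,493.68114
Total = $3,622.857 + $5,253.14265 + $12,493.68114 = $21,369.68079

$21,369.68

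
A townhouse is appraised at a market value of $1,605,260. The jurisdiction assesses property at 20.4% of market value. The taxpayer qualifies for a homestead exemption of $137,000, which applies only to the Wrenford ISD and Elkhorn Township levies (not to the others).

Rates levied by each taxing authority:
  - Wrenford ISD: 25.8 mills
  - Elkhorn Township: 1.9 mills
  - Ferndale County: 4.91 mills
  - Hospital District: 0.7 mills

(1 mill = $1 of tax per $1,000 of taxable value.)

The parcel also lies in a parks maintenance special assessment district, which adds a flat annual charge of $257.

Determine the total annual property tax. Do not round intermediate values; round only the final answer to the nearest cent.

$7,370.23

Assessed value = $1,605,260 × 0.204 = $327,473.04
Wrenford ISD: ($327,473.04 − $137,000) × 0.0258 = $190,473.04 × 0.0258 = $4,914.204432
Elkhorn Township: ($327,473.04 − $137,000) × 0.0019 = $190,473.04 × 0.0019 = $361.898776
Ferndale County: $327,473.04 × 0.00491 = $1,607.8926264
Hospital District: $327,473.04 × 0.0007 = $229.231128
Levies subtotal = $7,113.2269624
Total = $7,113.2269624 + $257 = $7,370.2269624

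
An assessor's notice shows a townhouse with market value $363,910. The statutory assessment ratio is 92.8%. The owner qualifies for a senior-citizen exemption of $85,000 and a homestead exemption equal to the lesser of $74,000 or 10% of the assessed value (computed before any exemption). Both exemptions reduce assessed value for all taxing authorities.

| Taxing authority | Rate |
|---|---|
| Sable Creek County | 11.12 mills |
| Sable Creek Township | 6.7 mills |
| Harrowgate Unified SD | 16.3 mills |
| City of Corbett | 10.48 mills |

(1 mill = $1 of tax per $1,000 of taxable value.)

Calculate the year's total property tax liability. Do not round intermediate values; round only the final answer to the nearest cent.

$9,764.62

Assessed value = $363,910 × 0.928 = $337,708.48
Homestead exemption = min($74,000, 10% × $337,708.48) = min($74,000, $33,770.848) = $33,770.848 (percentage binds)
Taxable value = $337,708.48 − $85,000 − $33,770.848 = $218,937.632
Sable Creek County: $218,937.632 × 0.01112 = $2,434.58646784
Sable Creek Township: $218,937.632 × 0.0067 = $1,466.8821344
Harrowgate Unified SD: $218,937.632 × 0.0163 = $3,568.6834016
City of Corbett: $218,937.632 × 0.01048 = $2,294.46638336
Total = $9,764.6183872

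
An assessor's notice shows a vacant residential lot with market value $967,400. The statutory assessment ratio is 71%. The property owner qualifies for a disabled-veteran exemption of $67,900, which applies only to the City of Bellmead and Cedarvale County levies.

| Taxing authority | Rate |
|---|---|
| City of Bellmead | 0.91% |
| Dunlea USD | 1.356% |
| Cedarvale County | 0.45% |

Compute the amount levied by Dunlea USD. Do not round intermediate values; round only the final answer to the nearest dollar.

$9,314

Assessed value = $967,400 × 0.71 = $686,854
Dunlea USD taxable value = $686,854 (exemption does not apply)
Dunlea USD levy = $686,854 × 0.01356 = $9,313.74024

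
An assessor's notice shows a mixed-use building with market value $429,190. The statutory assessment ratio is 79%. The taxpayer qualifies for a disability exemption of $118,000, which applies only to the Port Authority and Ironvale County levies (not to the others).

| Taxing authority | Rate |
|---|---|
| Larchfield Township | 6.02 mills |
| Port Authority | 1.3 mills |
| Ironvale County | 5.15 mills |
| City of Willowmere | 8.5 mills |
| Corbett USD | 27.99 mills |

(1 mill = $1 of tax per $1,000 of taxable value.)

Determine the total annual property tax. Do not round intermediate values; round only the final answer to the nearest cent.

Assessed value = $429,190 × 0.79 = $339,060.1
Larchfield Township: $339,060.1 × 0.00602 = $2,041.141802
Port Authority: ($339,060.1 − $118,000) × 0.0013 = $221,060.1 × 0.0013 = $287.37813
Ironvale County: ($339,060.1 − $118,000) × 0.00515 = $221,060.1 × 0.00515 = $1,138.459515
City of Willowmere: $339,060.1 × 0.0085 = $2,882.01085
Corbett USD: $339,060.1 × 0.02799 = $9,490.292199
Total = $15,839.282496

$15,839.28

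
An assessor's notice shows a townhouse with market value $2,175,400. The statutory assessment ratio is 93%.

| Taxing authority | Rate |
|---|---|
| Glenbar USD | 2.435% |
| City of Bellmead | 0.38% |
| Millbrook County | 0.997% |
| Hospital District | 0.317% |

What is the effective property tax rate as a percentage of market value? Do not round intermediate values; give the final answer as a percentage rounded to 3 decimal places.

Assessed value = $2,175,400 × 0.93 = $2,023,122
Glenbar USD: $2,023,122 × 0.02435 = $49,263.0207
City of Bellmead: $2,023,122 × 0.0038 = $7,687.8636
Millbrook County: $2,023,122 × 0.00997 = $20,170.52634
Hospital District: $2,023,122 × 0.00317 = $6,413.29674
Total tax = $83,534.70738
Effective rate = $83,534.70738 ÷ $2,175,400 = 3.840% of market value

3.840%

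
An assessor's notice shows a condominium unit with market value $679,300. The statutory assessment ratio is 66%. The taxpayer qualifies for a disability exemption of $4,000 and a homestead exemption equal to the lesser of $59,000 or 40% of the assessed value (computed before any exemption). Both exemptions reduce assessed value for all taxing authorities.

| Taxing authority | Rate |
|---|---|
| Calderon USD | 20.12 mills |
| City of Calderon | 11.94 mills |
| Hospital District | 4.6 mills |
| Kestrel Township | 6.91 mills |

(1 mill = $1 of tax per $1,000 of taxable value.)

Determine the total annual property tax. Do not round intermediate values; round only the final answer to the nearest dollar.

$16,789

Assessed value = $679,300 × 0.66 = $448,338
Homestead exemption = min($59,000, 40% × $448,338) = min($59,000, $179,335.2) = $59,000 (dollar cap binds)
Taxable value = $448,338 − $4,000 − $59,000 = $385,338
Calderon USD: $385,338 × 0.02012 = $7,753.00056
City of Calderon: $385,338 × 0.01194 = $4,600.93572
Hospital District: $385,338 × 0.0046 = $1,772.5548
Kestrel Township: $385,338 × 0.00691 = $2,662.68558
Total = $16,789.17666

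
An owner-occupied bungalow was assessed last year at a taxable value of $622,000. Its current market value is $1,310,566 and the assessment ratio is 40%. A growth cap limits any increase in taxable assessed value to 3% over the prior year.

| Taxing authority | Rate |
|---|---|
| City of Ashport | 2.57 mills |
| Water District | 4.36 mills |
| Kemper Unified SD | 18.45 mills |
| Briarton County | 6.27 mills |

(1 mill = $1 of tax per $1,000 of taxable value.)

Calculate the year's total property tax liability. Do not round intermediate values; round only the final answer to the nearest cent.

$16,591.77

Uncapped assessed value = $1,310,566 × 0.4 = $524,226.4
Cap limit = $622,000 × 1.03 = $640,660
Taxable assessed value = min($524,226.4, $640,660) = $524,226.4 (cap does not bind)
City of Ashport: $524,226.4 × 0.00257 = $1,347.261848
Water District: $524,226.4 × 0.00436 = $2,285.627104
Kemper Unified SD: $524,226.4 × 0.01845 = $9,671.97708
Briarton County: $524,226.4 × 0.00627 = $3,286.899528
Total = $16,591.76556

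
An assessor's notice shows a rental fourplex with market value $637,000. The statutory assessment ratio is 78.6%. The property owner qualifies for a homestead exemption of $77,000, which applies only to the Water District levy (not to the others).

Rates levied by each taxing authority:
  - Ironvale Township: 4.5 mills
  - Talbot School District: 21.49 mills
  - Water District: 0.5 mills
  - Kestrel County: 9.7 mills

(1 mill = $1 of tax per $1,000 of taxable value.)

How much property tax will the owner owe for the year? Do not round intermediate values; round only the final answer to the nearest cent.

$18,081.18

Assessed value = $637,000 × 0.786 = $500,682
Ironvale Township: $500,682 × 0.0045 = $2,253.069
Talbot School District: $500,682 × 0.02149 = $10,759.65618
Water District: ($500,682 − $77,000) × 0.0005 = $423,682 × 0.0005 = $211.841
Kestrel County: $500,682 × 0.0097 = $4,856.6154
Total = $18,081.18158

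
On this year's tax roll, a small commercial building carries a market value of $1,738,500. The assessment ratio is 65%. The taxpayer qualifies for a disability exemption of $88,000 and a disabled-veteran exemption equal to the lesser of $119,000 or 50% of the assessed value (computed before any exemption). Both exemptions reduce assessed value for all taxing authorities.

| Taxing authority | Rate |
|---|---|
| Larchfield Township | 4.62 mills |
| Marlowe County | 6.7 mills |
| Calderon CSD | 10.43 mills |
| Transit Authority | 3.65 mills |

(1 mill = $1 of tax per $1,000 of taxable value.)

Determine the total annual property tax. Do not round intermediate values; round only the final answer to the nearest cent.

$23,444.84

Assessed value = $1,738,500 × 0.65 = $1,130,025
Disabled-veteran exemption = min($119,000, 50% × $1,130,025) = min($119,000, $565,012.5) = $119,000 (dollar cap binds)
Taxable value = $1,130,025 − $88,000 − $119,000 = $923,025
Larchfield Township: $923,025 × 0.00462 = $4,264.3755
Marlowe County: $923,025 × 0.0067 = $6,184.2675
Calderon CSD: $923,025 × 0.01043 = $9,627.15075
Transit Authority: $923,025 × 0.00365 = $3,369.04125
Total = $23,444.835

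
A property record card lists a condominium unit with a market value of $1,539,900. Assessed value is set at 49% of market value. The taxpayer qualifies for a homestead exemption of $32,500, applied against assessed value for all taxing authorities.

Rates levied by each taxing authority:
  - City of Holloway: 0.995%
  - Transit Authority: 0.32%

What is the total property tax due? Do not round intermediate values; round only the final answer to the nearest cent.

$9,494.97

Assessed value = $1,539,900 × 0.49 = $754,551
Taxable value = $754,551 − $32,500 = $722,051
City of Holloway: $722,051 × 0.00995 = $7,184.40745
Transit Authority: $722,051 × 0.0032 = $2,310.5632
Total = $7,184.40745 + $2,310.5632 = $9,494.97065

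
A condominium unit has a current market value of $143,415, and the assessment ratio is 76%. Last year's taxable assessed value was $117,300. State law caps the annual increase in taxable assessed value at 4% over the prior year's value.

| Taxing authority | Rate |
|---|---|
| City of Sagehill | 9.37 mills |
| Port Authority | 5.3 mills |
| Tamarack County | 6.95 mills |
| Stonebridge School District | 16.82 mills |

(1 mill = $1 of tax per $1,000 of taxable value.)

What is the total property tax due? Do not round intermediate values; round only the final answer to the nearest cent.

Uncapped assessed value = $143,415 × 0.76 = $108,995.4
Cap limit = $117,300 × 1.04 = $121,992
Taxable assessed value = min($108,995.4, $121,992) = $108,995.4 (cap does not bind)
City of Sagehill: $108,995.4 × 0.00937 = $1,021.286898
Port Authority: $108,995.4 × 0.0053 = $577.67562
Tamarack County: $108,995.4 × 0.00695 = $757.51803
Stonebridge School District: $108,995.4 × 0.01682 = $1,833.302628
Total = $4,189.783176

$4,189.78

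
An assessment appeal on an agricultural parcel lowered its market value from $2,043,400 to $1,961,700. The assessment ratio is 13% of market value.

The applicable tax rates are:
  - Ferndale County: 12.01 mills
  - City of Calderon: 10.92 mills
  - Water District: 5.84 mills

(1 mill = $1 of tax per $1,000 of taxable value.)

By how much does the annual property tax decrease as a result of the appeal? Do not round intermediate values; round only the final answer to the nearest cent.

$305.57

Old assessed value = $2,043,400 × 0.13 = $265,642
New assessed value = $1,961,700 × 0.13 = $255,021
Combined rate = 0.01201 + 0.01092 + 0.00584 = 0.02877
Old tax = $265,642 × 0.02877 = $7,642.52034
New tax = $255,021 × 0.02877 = $7,336.95417
Reduction = $7,642.52034 − $7,336.95417 = $305.56617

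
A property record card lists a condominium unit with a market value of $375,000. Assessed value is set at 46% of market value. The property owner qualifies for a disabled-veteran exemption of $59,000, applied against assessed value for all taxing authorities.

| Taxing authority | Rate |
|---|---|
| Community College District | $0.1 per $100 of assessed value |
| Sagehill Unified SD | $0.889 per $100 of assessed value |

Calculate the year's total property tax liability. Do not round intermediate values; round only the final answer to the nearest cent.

Assessed value = $375,000 × 0.46 = $172,500
Taxable value = $172,500 − $59,000 = $113,500
Community College District: $113,500 × 0.001 = $113.5
Sagehill Unified SD: $113,500 × 0.00889 = $1,009.015
Total = $113.5 + $1,009.015 = $1,122.515

$1,122.52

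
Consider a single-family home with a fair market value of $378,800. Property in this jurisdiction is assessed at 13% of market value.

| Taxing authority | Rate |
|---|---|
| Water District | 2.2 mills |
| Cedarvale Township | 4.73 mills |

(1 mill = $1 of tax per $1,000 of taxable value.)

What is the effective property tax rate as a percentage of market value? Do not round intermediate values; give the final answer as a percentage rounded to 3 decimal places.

0.090%

Assessed value = $378,800 × 0.13 = $49,244
Water District: $49,244 × 0.0022 = $108.3368
Cedarvale Township: $49,244 × 0.00473 = $232.92412
Total tax = $341.26092
Effective rate = $341.26092 ÷ $378,800 = 0.090% of market value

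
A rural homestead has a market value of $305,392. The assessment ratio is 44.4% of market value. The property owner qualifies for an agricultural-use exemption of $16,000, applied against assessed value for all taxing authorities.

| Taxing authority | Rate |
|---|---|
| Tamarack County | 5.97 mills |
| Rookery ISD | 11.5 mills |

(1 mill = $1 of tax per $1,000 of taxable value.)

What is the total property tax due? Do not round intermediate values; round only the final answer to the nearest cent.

Assessed value = $305,392 × 0.444 = $135,594.048
Taxable value = $135,594.048 − $16,000 = $119,594.048
Tamarack County: $119,594.048 × 0.00597 = $713.97646656
Rookery ISD: $119,594.048 × 0.0115 = $1,375.331552
Total = $713.97646656 + $1,375.331552 = $2,089.30801856

$2,089.31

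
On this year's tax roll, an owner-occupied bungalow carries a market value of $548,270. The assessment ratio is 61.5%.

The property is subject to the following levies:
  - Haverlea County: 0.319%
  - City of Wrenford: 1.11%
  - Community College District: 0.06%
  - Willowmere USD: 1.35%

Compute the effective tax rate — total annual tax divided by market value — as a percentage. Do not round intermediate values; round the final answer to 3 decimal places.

Assessed value = $548,270 × 0.615 = $337,186.05
Haverlea County: $337,186.05 × 0.00319 = $1,075.6234995
City of Wrenford: $337,186.05 × 0.0111 = $3,742.765155
Community College District: $337,186.05 × 0.0006 = $202.31163
Willowmere USD: $337,186.05 × 0.0135 = $4,552.011675
Total tax = $9,572.7119595
Effective rate = $9,572.7119595 ÷ $548,270 = 1.746% of market value

1.746%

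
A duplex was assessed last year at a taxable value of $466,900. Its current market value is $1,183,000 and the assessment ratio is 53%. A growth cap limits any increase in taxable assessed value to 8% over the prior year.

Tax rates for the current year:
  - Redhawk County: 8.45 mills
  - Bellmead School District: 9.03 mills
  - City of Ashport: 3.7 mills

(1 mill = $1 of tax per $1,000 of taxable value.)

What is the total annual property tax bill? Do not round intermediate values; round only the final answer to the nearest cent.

Uncapped assessed value = $1,183,000 × 0.53 = $626,990
Cap limit = $466,900 × 1.08 = $504,252
Taxable assessed value = min($626,990, $504,252) = $504,252 (cap binds)
Redhawk County: $504,252 × 0.00845 = $4,260.9294
Bellmead School District: $504,252 × 0.00903 = $4,553.39556
City of Ashport: $504,252 × 0.0037 = $1,865.7324
Total = $10,680.05736

$10,680.06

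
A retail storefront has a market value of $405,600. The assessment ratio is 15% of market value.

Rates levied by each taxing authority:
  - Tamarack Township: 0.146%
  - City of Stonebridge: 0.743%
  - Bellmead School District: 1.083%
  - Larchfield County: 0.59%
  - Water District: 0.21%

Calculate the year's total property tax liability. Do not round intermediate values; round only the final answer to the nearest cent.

$1,686.48

Assessed value = $405,600 × 0.15 = $60,840
Tamarack Township: $60,840 × 0.00146 = $88.8264
City of Stonebridge: $60,840 × 0.00743 = $452.0412
Bellmead School District: $60,840 × 0.01083 = $658.8972
Larchfield County: $60,840 × 0.0059 = $358.956
Water District: $60,840 × 0.0021 = $127.764
Total = $88.8264 + $452.0412 + $658.8972 + $358.956 + $127.764 = $1,686.4848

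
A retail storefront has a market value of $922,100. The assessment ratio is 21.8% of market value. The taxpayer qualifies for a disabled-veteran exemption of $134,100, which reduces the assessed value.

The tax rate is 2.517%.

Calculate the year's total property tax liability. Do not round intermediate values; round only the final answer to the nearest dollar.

Assessed value = $922,100 × 0.218 = $201,017.8
Taxable value = $201,017.8 − $134,100 = $66,917.8
Tax = $66,917.8 × 0.02517 = $1,684.321026

$1,684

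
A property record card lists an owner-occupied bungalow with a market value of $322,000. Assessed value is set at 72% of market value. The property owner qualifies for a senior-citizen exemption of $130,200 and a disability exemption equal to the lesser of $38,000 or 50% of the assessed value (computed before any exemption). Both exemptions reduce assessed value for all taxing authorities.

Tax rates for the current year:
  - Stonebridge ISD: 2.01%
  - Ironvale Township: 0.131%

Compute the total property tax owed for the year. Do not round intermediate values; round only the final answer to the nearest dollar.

$1,363

Assessed value = $322,000 × 0.72 = $231,840
Disability exemption = min($38,000, 50% × $231,840) = min($38,000, $115,920) = $38,000 (dollar cap binds)
Taxable value = $231,840 − $130,200 − $38,000 = $63,640
Stonebridge ISD: $63,640 × 0.0201 = $1,279.164
Ironvale Township: $63,640 × 0.00131 = $83.3684
Total = $1,362.5324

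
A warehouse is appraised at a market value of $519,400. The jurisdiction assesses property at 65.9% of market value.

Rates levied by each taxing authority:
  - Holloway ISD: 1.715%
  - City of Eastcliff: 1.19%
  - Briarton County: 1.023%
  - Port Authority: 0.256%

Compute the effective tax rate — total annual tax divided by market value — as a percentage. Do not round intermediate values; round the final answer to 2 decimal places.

Assessed value = $519,400 × 0.659 = $342,284.6
Holloway ISD: $342,284.6 × 0.01715 = $5,870.18089
City of Eastcliff: $342,284.6 × 0.0119 = $4,073.18674
Briarton County: $342,284.6 × 0.01023 = $3,501.571458
Port Authority: $342,284.6 × 0.00256 = $876.248576
Total tax = $14,321.187664
Effective rate = $14,321.187664 ÷ $519,400 = 2.76% of market value

2.76%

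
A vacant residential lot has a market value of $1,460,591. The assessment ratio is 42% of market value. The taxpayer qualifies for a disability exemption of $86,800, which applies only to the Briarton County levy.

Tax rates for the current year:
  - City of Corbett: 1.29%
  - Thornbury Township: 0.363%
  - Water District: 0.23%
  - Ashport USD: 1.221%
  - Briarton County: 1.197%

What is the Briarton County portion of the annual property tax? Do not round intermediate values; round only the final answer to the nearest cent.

Assessed value = $1,460,591 × 0.42 = $613,448.22
Briarton County taxable value = $613,448.22 − $86,800 = $526,648.22
Briarton County levy = $526,648.22 × 0.01197 = $6,303.9791934

$6,303.98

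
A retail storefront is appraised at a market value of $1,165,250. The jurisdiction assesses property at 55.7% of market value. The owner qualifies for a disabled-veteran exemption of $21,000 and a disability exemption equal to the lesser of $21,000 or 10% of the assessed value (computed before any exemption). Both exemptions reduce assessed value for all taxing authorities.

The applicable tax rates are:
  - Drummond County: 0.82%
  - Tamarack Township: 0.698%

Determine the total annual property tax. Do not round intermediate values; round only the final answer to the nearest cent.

Assessed value = $1,165,250 × 0.557 = $649,044.25
Disability exemption = min($21,000, 10% × $649,044.25) = min($21,000, $64,904.425) = $21,000 (dollar cap binds)
Taxable value = $649,044.25 − $21,000 − $21,000 = $607,044.25
Drummond County: $607,044.25 × 0.0082 = $4,977.76285
Tamarack Township: $607,044.25 × 0.00698 = $4,237.168865
Total = $9,214.931715

$9,214.93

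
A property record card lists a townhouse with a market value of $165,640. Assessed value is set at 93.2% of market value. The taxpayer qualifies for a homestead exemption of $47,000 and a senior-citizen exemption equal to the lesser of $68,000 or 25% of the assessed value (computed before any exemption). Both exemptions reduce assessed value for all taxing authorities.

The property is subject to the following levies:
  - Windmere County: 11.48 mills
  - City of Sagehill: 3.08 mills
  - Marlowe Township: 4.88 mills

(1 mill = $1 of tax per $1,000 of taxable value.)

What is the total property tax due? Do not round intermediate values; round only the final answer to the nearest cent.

$1,337.13

Assessed value = $165,640 × 0.932 = $154,376.48
Senior-citizen exemption = min($68,000, 25% × $154,376.48) = min($68,000, $38,594.12) = $38,594.12 (percentage binds)
Taxable value = $154,376.48 − $47,000 − $38,594.12 = $68,782.36
Windmere County: $68,782.36 × 0.01148 = $789.6214928
City of Sagehill: $68,782.36 × 0.00308 = $211.8496688
Marlowe Township: $68,782.36 × 0.00488 = $335.6579168
Total = $1,337.1290784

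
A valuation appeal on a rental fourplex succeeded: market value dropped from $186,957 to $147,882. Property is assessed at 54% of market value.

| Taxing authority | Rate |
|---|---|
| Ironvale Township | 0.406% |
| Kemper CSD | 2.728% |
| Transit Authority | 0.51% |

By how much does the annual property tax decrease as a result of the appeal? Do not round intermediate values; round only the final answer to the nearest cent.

Old assessed value = $186,957 × 0.54 = $100,956.78
New assessed value = $147,882 × 0.54 = $79,856.28
Combined rate = 0.00406 + 0.02728 + 0.0051 = 0.03644
Old tax = $100,956.78 × 0.03644 = $3,678.8650632
New tax = $79,856.28 × 0.03644 = $2,909.9628432
Reduction = $3,678.8650632 − $2,909.9628432 = $768.90222

$768.90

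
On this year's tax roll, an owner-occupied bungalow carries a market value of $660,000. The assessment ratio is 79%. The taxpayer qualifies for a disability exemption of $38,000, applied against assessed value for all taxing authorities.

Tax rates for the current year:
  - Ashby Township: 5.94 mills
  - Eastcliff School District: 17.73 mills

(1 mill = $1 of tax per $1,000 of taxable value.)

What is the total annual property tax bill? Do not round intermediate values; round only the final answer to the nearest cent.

$11,442.08

Assessed value = $660,000 × 0.79 = $521,400
Taxable value = $521,400 − $38,000 = $483,400
Ashby Township: $483,400 × 0.00594 = $2,871.396
Eastcliff School District: $483,400 × 0.01773 = $8,570.682
Total = $2,871.396 + $8,570.682 = $11,442.078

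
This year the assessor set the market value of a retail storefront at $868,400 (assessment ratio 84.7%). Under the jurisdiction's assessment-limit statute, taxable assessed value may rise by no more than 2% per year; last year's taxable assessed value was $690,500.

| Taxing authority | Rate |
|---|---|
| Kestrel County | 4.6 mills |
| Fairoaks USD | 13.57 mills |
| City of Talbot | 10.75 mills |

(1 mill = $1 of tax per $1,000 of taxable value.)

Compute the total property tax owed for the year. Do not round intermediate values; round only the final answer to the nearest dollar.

$20,369

Uncapped assessed value = $868,400 × 0.847 = $735,534.8
Cap limit = $690,500 × 1.02 = $704,310
Taxable assessed value = min($735,534.8, $704,310) = $704,310 (cap binds)
Kestrel County: $704,310 × 0.0046 = $3,239.826
Fairoaks USD: $704,310 × 0.01357 = $9,557.4867
City of Talbot: $704,310 × 0.01075 = $7,571.3325
Total = $20,368.6452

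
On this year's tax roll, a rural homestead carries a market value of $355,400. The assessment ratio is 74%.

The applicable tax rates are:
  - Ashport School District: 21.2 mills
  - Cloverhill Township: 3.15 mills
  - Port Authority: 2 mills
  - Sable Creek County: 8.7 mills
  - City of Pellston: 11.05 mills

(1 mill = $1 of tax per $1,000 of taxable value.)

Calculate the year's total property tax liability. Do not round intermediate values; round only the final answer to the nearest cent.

$12,124.12

Assessed value = $355,400 × 0.74 = $262,996
Ashport School District: $262,996 × 0.0212 = $5,575.5152
Cloverhill Township: $262,996 × 0.00315 = $828.4374
Port Authority: $262,996 × 0.002 = $525.992
Sable Creek County: $262,996 × 0.0087 = $2,288.0652
City of Pellston: $262,996 × 0.01105 = $2,906.1058
Total = $5,575.5152 + $828.4374 + $525.992 + $2,288.0652 + $2,906.1058 = $12,124.1156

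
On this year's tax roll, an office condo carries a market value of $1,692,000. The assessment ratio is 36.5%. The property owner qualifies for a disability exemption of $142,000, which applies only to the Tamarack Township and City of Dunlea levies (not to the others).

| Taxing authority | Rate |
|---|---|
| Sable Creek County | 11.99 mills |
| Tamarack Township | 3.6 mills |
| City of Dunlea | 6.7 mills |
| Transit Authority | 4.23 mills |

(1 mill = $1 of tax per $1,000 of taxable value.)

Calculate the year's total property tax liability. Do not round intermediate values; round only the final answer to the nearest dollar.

Assessed value = $1,692,000 × 0.365 = $617,580
Sable Creek County: $617,580 × 0.01199 = $7,404.7842
Tamarack Township: ($617,580 − $142,000) × 0.0036 = $475,580 × 0.0036 = $1,712.088
City of Dunlea: ($617,580 − $142,000) × 0.0067 = $475,580 × 0.0067 = $3,186.386
Transit Authority: $617,580 × 0.00423 = $2,612.3634
Total = $14,915.6216

$14,916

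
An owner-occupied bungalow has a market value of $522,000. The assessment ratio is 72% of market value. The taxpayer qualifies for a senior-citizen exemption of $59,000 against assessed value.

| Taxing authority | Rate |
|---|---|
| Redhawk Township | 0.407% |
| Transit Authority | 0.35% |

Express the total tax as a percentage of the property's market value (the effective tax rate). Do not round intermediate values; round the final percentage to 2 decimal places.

0.46%

Assessed value = $522,000 × 0.72 = $375,840
Taxable value = $375,840 − $59,000 = $316,840
Redhawk Township: $316,840 × 0.00407 = $1,289.5388
Transit Authority: $316,840 × 0.0035 = $1,108.94
Total tax = $2,398.4788
Effective rate = $2,398.4788 ÷ $522,000 = 0.46% of market value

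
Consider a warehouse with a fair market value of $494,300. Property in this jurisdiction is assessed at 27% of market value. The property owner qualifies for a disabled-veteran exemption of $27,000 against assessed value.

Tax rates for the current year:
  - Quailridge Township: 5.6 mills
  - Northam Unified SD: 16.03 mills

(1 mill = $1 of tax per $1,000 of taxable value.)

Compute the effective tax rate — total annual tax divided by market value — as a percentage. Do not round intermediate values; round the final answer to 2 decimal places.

0.47%

Assessed value = $494,300 × 0.27 = $133,461
Taxable value = $133,461 − $27,000 = $106,461
Quailridge Township: $106,461 × 0.0056 = $596.1816
Northam Unified SD: $106,461 × 0.01603 = $1,706.56983
Total tax = $2,302.75143
Effective rate = $2,302.75143 ÷ $494,300 = 0.47% of market value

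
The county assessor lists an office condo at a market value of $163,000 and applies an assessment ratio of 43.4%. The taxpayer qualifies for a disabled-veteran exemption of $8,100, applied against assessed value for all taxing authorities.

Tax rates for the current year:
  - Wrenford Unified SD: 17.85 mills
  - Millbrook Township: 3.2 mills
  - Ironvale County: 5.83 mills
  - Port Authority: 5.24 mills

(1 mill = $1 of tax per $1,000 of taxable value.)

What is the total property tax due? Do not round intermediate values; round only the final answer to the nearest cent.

$2,012.06

Assessed value = $163,000 × 0.434 = $70,742
Taxable value = $70,742 − $8,100 = $62,642
Wrenford Unified SD: $62,642 × 0.01785 = $1,118.1597
Millbrook Township: $62,642 × 0.0032 = $200.4544
Ironvale County: $62,642 × 0.00583 = $365.20286
Port Authority: $62,642 × 0.00524 = $328.24408
Total = $1,118.1597 + $200.4544 + $365.20286 + $328.24408 = $2,012.06104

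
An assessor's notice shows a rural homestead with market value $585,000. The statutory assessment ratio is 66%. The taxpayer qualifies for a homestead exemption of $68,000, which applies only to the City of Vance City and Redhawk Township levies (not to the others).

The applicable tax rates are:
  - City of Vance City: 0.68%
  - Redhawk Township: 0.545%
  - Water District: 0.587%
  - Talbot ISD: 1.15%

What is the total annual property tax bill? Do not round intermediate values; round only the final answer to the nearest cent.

$10,603.28

Assessed value = $585,000 × 0.66 = $386,100
City of Vance City: ($386,100 − $68,000) × 0.0068 = $318,100 × 0.0068 = $2,163.08
Redhawk Township: ($386,100 − $68,000) × 0.00545 = $318,100 × 0.00545 = $1,733.645
Water District: $386,100 × 0.00587 = $2,266.407
Talbot ISD: $386,100 × 0.0115 = $4,440.15
Total = $10,603.282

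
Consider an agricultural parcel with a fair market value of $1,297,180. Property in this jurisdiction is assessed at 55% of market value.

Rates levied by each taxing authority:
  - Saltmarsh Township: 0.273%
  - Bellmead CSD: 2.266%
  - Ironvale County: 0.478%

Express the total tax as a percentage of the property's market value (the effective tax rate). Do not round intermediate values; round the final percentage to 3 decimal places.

1.659%

Assessed value = $1,297,180 × 0.55 = $713,449
Saltmarsh Township: $713,449 × 0.00273 = $1,947.71577
Bellmead CSD: $713,449 × 0.02266 = $16,166.75434
Ironvale County: $713,449 × 0.00478 = $3,410.28622
Total tax = $21,524.75633
Effective rate = $21,524.75633 ÷ $1,297,180 = 1.659% of market value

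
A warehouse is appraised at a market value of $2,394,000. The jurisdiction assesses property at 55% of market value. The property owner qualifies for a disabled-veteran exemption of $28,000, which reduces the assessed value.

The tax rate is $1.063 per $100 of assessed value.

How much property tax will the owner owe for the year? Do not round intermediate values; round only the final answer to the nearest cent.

$13,698.88

Assessed value = $2,394,000 × 0.55 = $1,316,700
Taxable value = $1,316,700 − $28,000 = $1,288,700
Tax = $1,288,700 × 0.01063 = $13,698.881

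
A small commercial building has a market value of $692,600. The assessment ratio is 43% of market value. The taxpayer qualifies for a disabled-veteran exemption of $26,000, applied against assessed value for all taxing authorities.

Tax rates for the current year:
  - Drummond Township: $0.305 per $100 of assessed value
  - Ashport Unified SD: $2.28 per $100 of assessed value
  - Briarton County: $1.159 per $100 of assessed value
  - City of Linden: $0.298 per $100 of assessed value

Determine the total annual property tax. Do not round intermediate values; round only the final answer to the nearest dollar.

Assessed value = $692,600 × 0.43 = $297,818
Taxable value = $297,818 − $26,000 = $271,818
Drummond Township: $271,818 × 0.00305 = $829.0449
Ashport Unified SD: $271,818 × 0.0228 = $6,197.4504
Briarton County: $271,818 × 0.01159 = $3,150.37062
City of Linden: $271,818 × 0.00298 = $810.01764
Total = $829.0449 + $6,197.4504 + $3,150.37062 + $810.01764 = $10,986.88356

$10,987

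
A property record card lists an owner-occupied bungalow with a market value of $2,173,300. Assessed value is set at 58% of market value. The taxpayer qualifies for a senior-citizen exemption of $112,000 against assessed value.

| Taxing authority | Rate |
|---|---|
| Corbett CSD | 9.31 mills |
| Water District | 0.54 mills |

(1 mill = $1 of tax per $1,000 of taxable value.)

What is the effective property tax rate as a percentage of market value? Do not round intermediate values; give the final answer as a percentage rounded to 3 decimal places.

0.521%

Assessed value = $2,173,300 × 0.58 = $1,260,514
Taxable value = $1,260,514 − $112,000 = $1,148,514
Corbett CSD: $1,148,514 × 0.00931 = $10,692.66534
Water District: $1,148,514 × 0.00054 = $620.19756
Total tax = $11,312.8629
Effective rate = $11,312.8629 ÷ $2,173,300 = 0.521% of market value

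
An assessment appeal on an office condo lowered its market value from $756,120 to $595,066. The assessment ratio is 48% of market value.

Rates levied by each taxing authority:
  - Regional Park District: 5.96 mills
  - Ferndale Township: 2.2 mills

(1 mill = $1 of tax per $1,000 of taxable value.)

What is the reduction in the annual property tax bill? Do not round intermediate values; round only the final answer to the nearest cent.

Old assessed value = $756,120 × 0.48 = $362,937.6
New assessed value = $595,066 × 0.48 = $285,631.68
Combined rate = 0.00596 + 0.0022 = 0.00816
Old tax = $362,937.6 × 0.00816 = $2,961.570816
New tax = $285,631.68 × 0.00816 = $2,330.7545088
Reduction = $2,961.570816 − $2,330.7545088 = $630.8163072

$630.82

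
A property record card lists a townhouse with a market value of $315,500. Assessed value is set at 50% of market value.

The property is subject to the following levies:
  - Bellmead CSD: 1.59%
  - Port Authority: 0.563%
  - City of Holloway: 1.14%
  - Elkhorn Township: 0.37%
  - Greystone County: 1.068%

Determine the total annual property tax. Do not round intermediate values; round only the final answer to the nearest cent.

Assessed value = $315,500 × 0.5 = $157,750
Bellmead CSD: $157,750 × 0.0159 = $2,508.225
Port Authority: $157,750 × 0.00563 = $888.1325
City of Holloway: $157,750 × 0.0114 = $1,798.35
Elkhorn Township: $157,750 × 0.0037 = $583.675
Greystone County: $157,750 × 0.01068 = $1,684.77
Total = $2,508.225 + $888.1325 + $1,798.35 + $583.675 + $1,684.77 = $7,463.1525

$7,463.15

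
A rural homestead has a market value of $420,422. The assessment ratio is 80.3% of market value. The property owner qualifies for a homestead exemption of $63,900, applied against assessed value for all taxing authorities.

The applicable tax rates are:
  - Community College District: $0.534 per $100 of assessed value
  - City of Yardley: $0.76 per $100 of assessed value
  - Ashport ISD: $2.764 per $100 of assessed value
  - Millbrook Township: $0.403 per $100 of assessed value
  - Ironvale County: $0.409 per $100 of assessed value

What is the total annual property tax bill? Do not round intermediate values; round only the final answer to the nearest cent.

Assessed value = $420,422 × 0.803 = $337,598.866
Taxable value = $337,598.866 − $63,900 = $273,698.866
Community College District: $273,698.866 × 0.00534 = $1,461.55194444
City of Yardley: $273,698.866 × 0.0076 = $2,080.1113816
Ashport ISD: $273,698.866 × 0.02764 = $7,565.03665624
Millbrook Township: $273,698.866 × 0.00403 = $1,103.00642998
Ironvale County: $273,698.866 × 0.00409 = $1,119.42836194
Total = $1,461.55194444 + $2,080.1113816 + $7,565.03665624 + $1,103.00642998 + $1,119.42836194 = $13,329.1347742

$13,329.13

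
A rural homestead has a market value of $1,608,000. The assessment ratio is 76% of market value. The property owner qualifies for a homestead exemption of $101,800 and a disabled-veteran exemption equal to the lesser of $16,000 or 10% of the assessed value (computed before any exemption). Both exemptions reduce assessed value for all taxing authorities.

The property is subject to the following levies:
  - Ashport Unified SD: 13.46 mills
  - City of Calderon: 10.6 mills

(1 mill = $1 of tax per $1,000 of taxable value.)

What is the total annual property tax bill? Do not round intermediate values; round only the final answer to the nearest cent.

$26,568.98

Assessed value = $1,608,000 × 0.76 = $1,222,080
Disabled-veteran exemption = min($16,000, 10% × $1,222,080) = min($16,000, $122,208) = $16,000 (dollar cap binds)
Taxable value = $1,222,080 − $101,800 − $16,000 = $1,104,280
Ashport Unified SD: $1,104,280 × 0.01346 = $14,863.6088
City of Calderon: $1,104,280 × 0.0106 = $11,705.368
Total = $26,568.9768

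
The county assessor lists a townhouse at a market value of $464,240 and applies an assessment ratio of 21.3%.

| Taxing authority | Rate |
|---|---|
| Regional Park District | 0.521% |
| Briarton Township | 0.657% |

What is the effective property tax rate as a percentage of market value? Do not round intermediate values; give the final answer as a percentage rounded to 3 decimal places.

Assessed value = $464,240 × 0.213 = $98,883.12
Regional Park District: $98,883.12 × 0.00521 = $515.1810552
Briarton Township: $98,883.12 × 0.00657 = $649.6620984
Total tax = $1,164.8431536
Effective rate = $1,164.8431536 ÷ $464,240 = 0.251% of market value

0.251%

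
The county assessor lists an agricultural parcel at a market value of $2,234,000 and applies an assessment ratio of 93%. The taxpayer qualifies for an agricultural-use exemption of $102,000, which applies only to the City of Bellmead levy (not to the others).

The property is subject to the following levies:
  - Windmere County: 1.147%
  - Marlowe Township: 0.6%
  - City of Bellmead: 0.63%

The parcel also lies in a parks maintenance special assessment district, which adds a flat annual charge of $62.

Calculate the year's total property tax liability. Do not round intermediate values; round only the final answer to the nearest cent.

Assessed value = $2,234,000 × 0.93 = $2,077,620
Windmere County: $2,077,620 × 0.01147 = $23,830.3014
Marlowe Township: $2,077,620 × 0.006 = $12,465.72
City of Bellmead: ($2,077,620 − $102,000) × 0.0063 = $1,975,620 × 0.0063 = $12,446.406
Levies subtotal = $48,742.4274
Total = $48,742.4274 + $62 = $48,804.4274

$48,804.43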